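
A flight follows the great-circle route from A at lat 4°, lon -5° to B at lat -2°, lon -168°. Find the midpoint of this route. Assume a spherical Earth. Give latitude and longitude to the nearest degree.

≈ lat 7°, lon -87°

From cos δ = sin φ₁ sin φ₂ + cos φ₁ cos φ₂ cos Δλ, the central angle is δ ≈ 2.843 rad (162.9°).
Interpolate at f = 1/2 with slerp weights a = sin((1−f)δ)/sin δ ≈ 3.364, b = sin(fδ)/sin δ ≈ 3.364.
p = a·p₁ + b·p₂ ≈ (0.055, -0.992, 0.117); φ = arcsin(p_z) ≈ 6.73°, λ = atan2(p_y, p_x) ≈ -86.85°.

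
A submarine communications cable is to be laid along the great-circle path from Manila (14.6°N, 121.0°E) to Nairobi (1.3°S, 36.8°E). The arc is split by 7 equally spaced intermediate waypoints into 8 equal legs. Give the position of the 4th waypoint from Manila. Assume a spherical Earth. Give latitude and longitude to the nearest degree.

≈ 9°N, 78°E

Convert each endpoint to a unit vector on the sphere (x = cos φ cos λ, y = cos φ sin λ, z = sin φ).
The central angle between the endpoints is δ = arccos(p₁·p₂) ≈ 1.479 rad (84.7°).
Interpolate at f = 4/8 with slerp weights a = sin((1−f)δ)/sin δ ≈ 0.677, b = sin(fδ)/sin δ ≈ 0.677.
p = a·p₁ + b·p₂ ≈ (0.204, 0.966, 0.155); φ = arcsin(p_z) ≈ 8.93°, λ = atan2(p_y, p_x) ≈ 78.06°.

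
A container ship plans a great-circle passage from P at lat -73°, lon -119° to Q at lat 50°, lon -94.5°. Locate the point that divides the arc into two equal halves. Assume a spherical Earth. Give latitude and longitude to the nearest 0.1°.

≈ lat -11.7°, lon -102.1°

Write both endpoints as unit vectors p₁, p₂ with components (cos φ cos λ, cos φ sin λ, sin φ).
The central angle between the endpoints is δ = arccos(p₁·p₂) ≈ 2.167 rad (124.2°).
Interpolate at f = 1/2 with slerp weights a = sin((1−f)δ)/sin δ ≈ 1.068, b = sin(fδ)/sin δ ≈ 1.068.
p = a·p₁ + b·p₂ ≈ (-0.205, -0.957, -0.203); φ = arcsin(p_z) ≈ -11.72°, λ = atan2(p_y, p_x) ≈ -102.10°.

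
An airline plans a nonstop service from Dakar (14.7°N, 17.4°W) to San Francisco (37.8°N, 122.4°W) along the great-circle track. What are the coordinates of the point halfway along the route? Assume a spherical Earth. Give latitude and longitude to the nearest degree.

≈ 39°N, 62°W

Convert each endpoint to a unit vector on the sphere (x = cos φ cos λ, y = cos φ sin λ, z = sin φ).
The central angle between the endpoints is δ = arccos(p₁·p₂) ≈ 1.613 rad (92.4°).
Interpolate at f = 1/2 with slerp weights a = sin((1−f)δ)/sin δ ≈ 0.723, b = sin(fδ)/sin δ ≈ 0.723.
p = a·p₁ + b·p₂ ≈ (0.361, -0.691, 0.626); φ = arcsin(p_z) ≈ 38.77°, λ = atan2(p_y, p_x) ≈ -62.42°.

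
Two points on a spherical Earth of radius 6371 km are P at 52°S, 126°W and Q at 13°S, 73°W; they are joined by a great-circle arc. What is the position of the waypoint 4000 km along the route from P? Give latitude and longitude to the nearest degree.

≈ 30°S, 87°W

Write both endpoints as unit vectors p₁, p₂ with components (cos φ cos λ, cos φ sin λ, sin φ).
The central angle between the endpoints is δ = arccos(p₁·p₂) ≈ 1.002 rad (57.4°). The total great-circle distance is δ·R ≈ 1.002 × 6371 ≈ 6386 km, so the target fraction is f = 4000/6386 ≈ 0.626.
Interpolate at f ≈ 0.626 with slerp weights a = sin((1−f)δ)/sin δ ≈ 0.434, b = sin(fδ)/sin δ ≈ 0.697.
p = a·p₁ + b·p₂ ≈ (0.041, -0.866, -0.499); φ = arcsin(p_z) ≈ -29.93°, λ = atan2(p_y, p_x) ≈ -87.26°.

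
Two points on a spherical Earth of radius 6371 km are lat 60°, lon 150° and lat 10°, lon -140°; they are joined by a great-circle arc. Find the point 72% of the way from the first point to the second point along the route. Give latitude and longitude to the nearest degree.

Write both endpoints as unit vectors p₁, p₂ with components (cos φ cos λ, cos φ sin λ, sin φ).
The central angle between the endpoints is δ = arccos(p₁·p₂) ≈ 1.246 rad (71.4°).
Interpolate at f = 0.72 with slerp weights a = sin((1−f)δ)/sin δ ≈ 0.361, b = sin(fδ)/sin δ ≈ 0.825.
p = a·p₁ + b·p₂ ≈ (-0.778, -0.432, 0.456); φ = arcsin(p_z) ≈ 27.11°, λ = atan2(p_y, p_x) ≈ -150.98°.

≈ lat 27°, lon -151°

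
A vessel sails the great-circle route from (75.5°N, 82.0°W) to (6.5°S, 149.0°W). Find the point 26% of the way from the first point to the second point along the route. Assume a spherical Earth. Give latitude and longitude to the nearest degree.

Convert each endpoint to a unit vector on the sphere (x = cos φ cos λ, y = cos φ sin λ, z = sin φ).
The central angle between the endpoints is δ = arccos(p₁·p₂) ≈ 1.583 rad (90.7°).
Interpolate at f = 0.26 with slerp weights a = sin((1−f)δ)/sin δ ≈ 0.921, b = sin(fδ)/sin δ ≈ 0.400.
p = a·p₁ + b·p₂ ≈ (-0.309, -0.433, 0.847); φ = arcsin(p_z) ≈ 57.86°, λ = atan2(p_y, p_x) ≈ -125.47°.

≈ (58°N, 125°W)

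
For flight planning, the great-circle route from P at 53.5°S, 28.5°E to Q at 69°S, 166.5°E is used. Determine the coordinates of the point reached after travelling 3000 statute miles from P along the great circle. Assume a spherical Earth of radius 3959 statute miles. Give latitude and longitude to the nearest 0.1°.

Write both endpoints as unit vectors p₁, p₂ with components (cos φ cos λ, cos φ sin λ, sin φ).
The central angle between the endpoints is δ = arccos(p₁·p₂) ≈ 0.937 rad (53.7°). The total great-circle distance is δ·R ≈ 0.937 × 3959 ≈ 3710 mi, so the target fraction is f = 3000/3710 ≈ 0.809.
Interpolate at f ≈ 0.809 with slerp weights a = sin((1−f)δ)/sin δ ≈ 0.221, b = sin(fδ)/sin δ ≈ 0.853.
p = a·p₁ + b·p₂ ≈ (-0.181, 0.134, -0.974); φ = arcsin(p_z) ≈ -76.96°, λ = atan2(p_y, p_x) ≈ 143.51°.

≈ 77.0°S, 143.5°E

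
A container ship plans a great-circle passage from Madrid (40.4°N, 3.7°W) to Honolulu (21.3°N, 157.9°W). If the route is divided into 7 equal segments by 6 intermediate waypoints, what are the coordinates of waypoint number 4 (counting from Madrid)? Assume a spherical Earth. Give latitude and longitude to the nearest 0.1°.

≈ 63.2°N, 120.7°W

The haversine formula gives a central angle δ ≈ 1.986 rad (113.8°) between the endpoints.
Interpolate at f = 4/7 with slerp weights a = sin((1−f)δ)/sin δ ≈ 0.822, b = sin(fδ)/sin δ ≈ 0.991.
p = a·p₁ + b·p₂ ≈ (-0.231, -0.388, 0.893); φ = arcsin(p_z) ≈ 63.19°, λ = atan2(p_y, p_x) ≈ -120.75°.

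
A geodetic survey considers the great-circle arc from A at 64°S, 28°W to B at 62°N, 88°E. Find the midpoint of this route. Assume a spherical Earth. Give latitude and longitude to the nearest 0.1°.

≈ 1.9°S, 33.1°E

Write both endpoints as unit vectors p₁, p₂ with components (cos φ cos λ, cos φ sin λ, sin φ).
The central angle between the endpoints is δ = arccos(p₁·p₂) ≈ 2.655 rad (152.1°).
Interpolate at f = 1/2 with slerp weights a = sin((1−f)δ)/sin δ ≈ 2.074, b = sin(fδ)/sin δ ≈ 2.074.
p = a·p₁ + b·p₂ ≈ (0.837, 0.546, -0.033); φ = arcsin(p_z) ≈ -1.88°, λ = atan2(p_y, p_x) ≈ 33.14°.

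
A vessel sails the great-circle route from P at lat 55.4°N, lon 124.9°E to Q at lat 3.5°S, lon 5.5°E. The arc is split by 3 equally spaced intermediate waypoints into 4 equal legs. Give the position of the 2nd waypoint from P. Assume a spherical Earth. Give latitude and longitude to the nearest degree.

Write both endpoints as unit vectors p₁, p₂ with components (cos φ cos λ, cos φ sin λ, sin φ).
The central angle between the endpoints is δ = arccos(p₁·p₂) ≈ 1.905 rad (109.2°).
Interpolate at f = 2/4 with slerp weights a = sin((1−f)δ)/sin δ ≈ 0.863, b = sin(fδ)/sin δ ≈ 0.863.
p = a·p₁ + b·p₂ ≈ (0.577, 0.484, 0.658); φ = arcsin(p_z) ≈ 41.12°, λ = atan2(p_y, p_x) ≈ 40.02°.

≈ lat 41°N, lon 40°E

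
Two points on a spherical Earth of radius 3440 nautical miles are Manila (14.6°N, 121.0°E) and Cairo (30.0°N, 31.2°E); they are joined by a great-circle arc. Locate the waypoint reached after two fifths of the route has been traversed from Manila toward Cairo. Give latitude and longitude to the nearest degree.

≈ 28°N, 88°E

From cos δ = sin φ₁ sin φ₂ + cos φ₁ cos φ₂ cos Δλ, the central angle is δ ≈ 1.441 rad (82.6°).
Interpolate at f = 2/5 with slerp weights a = sin((1−f)δ)/sin δ ≈ 0.767, b = sin(fδ)/sin δ ≈ 0.550.
p = a·p₁ + b·p₂ ≈ (0.025, 0.883, 0.468); φ = arcsin(p_z) ≈ 27.93°, λ = atan2(p_y, p_x) ≈ 88.39°.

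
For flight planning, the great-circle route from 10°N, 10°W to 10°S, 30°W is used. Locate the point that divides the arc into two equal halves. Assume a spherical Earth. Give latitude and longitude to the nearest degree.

Convert each endpoint to a unit vector on the sphere (x = cos φ cos λ, y = cos φ sin λ, z = sin φ).
The central angle between the endpoints is δ = arccos(p₁·p₂) ≈ 0.492 rad (28.2°).
Interpolate at f = 1/2 with slerp weights a = sin((1−f)δ)/sin δ ≈ 0.516, b = sin(fδ)/sin δ ≈ 0.516.
p = a·p₁ + b·p₂ ≈ (0.940, -0.342, 0.000); φ = arcsin(p_z) ≈ 0.00°, λ = atan2(p_y, p_x) ≈ -20.00°.

≈ 0°N, 20°W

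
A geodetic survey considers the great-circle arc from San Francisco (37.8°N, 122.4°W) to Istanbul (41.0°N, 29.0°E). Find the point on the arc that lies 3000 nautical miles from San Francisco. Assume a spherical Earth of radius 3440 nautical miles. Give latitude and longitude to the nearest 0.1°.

Convert each endpoint to a unit vector on the sphere (x = cos φ cos λ, y = cos φ sin λ, z = sin φ).
The central angle between the endpoints is δ = arccos(p₁·p₂) ≈ 1.693 rad (97.0°). The total great-circle distance is δ·R ≈ 1.693 × 3440 ≈ 5822 nmi, so the target fraction is f = 3000/5822 ≈ 0.515.
Interpolate at f ≈ 0.515 with slerp weights a = sin((1−f)δ)/sin δ ≈ 0.737, b = sin(fδ)/sin δ ≈ 0.771.
p = a·p₁ + b·p₂ ≈ (0.197, -0.209, 0.958); φ = arcsin(p_z) ≈ 73.28°, λ = atan2(p_y, p_x) ≈ -46.72°.

≈ 73.3°N, 46.7°W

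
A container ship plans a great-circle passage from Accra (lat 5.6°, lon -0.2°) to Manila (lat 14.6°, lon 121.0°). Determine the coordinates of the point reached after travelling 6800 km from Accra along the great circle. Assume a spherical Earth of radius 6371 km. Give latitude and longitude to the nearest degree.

The haversine formula gives a central angle δ ≈ 2.065 rad (118.3°) between the endpoints. The total great-circle distance is δ·R ≈ 2.065 × 6371 ≈ 13156 km, so the target fraction is f = 6800/13156 ≈ 0.517.
Interpolate at f ≈ 0.517 with slerp weights a = sin((1−f)δ)/sin δ ≈ 0.954, b = sin(fδ)/sin δ ≈ 0.995.
p = a·p₁ + b·p₂ ≈ (0.454, 0.822, 0.344); φ = arcsin(p_z) ≈ 20.12°, λ = atan2(p_y, p_x) ≈ 61.09°.

≈ lat 20°, lon 61°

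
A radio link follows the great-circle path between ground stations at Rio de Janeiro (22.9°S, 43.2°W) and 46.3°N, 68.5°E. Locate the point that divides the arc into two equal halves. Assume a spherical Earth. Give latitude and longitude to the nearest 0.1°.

Convert each endpoint to a unit vector on the sphere (x = cos φ cos λ, y = cos φ sin λ, z = sin φ).
The central angle between the endpoints is δ = arccos(p₁·p₂) ≈ 2.114 rad (121.1°).
Interpolate at f = 1/2 with slerp weights a = sin((1−f)δ)/sin δ ≈ 1.017, b = sin(fδ)/sin δ ≈ 1.017.
p = a·p₁ + b·p₂ ≈ (0.941, 0.012, 0.340); φ = arcsin(p_z) ≈ 19.85°, λ = atan2(p_y, p_x) ≈ 0.76°.

≈ 19.8°N, 0.8°E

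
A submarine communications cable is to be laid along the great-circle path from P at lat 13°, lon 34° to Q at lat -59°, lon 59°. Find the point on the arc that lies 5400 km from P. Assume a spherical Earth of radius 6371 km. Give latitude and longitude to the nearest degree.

From cos δ = sin φ₁ sin φ₂ + cos φ₁ cos φ₂ cos Δλ, the central angle is δ ≈ 1.306 rad (74.8°). The total great-circle distance is δ·R ≈ 1.306 × 6371 ≈ 8319 km, so the target fraction is f = 5400/8319 ≈ 0.649.
Interpolate at f ≈ 0.649 with slerp weights a = sin((1−f)δ)/sin δ ≈ 0.458, b = sin(fδ)/sin δ ≈ 0.777.
p = a·p₁ + b·p₂ ≈ (0.576, 0.593, -0.563); φ = arcsin(p_z) ≈ -34.25°, λ = atan2(p_y, p_x) ≈ 45.80°.

≈ lat -34°, lon 46°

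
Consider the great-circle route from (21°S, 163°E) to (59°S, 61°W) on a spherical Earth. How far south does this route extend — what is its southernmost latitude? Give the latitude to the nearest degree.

≈ 70°S

The great circle lies in the plane with unit normal n̂ = (p₁ × p₂)/|p₁ × p₂|.
Here n̂_z ≈ +0.334; the vertex latitude is φ_max = arccos|n̂_z| ≈ 70.5°.
Check via Clairaut: cos φ_max = |cos φ₁| · sin C = cos(21.0°)·sin(159.0°) ≈ 0.334, again giving ≈ 70.5°.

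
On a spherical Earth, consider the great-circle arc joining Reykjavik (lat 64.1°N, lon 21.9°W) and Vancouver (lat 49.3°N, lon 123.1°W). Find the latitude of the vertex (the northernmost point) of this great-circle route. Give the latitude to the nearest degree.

≈ 69°N

The great circle lies in the plane with unit normal n̂ = (p₁ × p₂)/|p₁ × p₂|.
Here n̂_z ≈ -0.359; the vertex latitude is φ_max = arccos|n̂_z| ≈ 69.0°.
Check via Clairaut: cos φ_max = |cos φ₁| · sin C = cos(64.1°)·sin(55.2°) ≈ 0.359, again giving ≈ 69.0°.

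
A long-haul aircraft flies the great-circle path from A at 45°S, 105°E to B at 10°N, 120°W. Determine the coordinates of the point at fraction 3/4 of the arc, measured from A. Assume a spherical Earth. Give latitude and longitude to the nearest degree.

Write both endpoints as unit vectors p₁, p₂ with components (cos φ cos λ, cos φ sin λ, sin φ).
The central angle between the endpoints is δ = arccos(p₁·p₂) ≈ 2.233 rad (128.0°).
Interpolate at f = 3/4 with slerp weights a = sin((1−f)δ)/sin δ ≈ 0.672, b = sin(fδ)/sin δ ≈ 1.262.
p = a·p₁ + b·p₂ ≈ (-0.744, -0.617, -0.256); φ = arcsin(p_z) ≈ -14.84°, λ = atan2(p_y, p_x) ≈ -140.34°.

≈ 15°S, 140°W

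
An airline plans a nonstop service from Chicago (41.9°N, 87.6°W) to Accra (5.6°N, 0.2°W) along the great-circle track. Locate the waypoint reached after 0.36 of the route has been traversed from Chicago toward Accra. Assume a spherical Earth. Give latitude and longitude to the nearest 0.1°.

From cos δ = sin φ₁ sin φ₂ + cos φ₁ cos φ₂ cos Δλ, the central angle is δ ≈ 1.472 rad (84.3°).
Interpolate at f = 0.36 with slerp weights a = sin((1−f)δ)/sin δ ≈ 0.813, b = sin(fδ)/sin δ ≈ 0.508.
p = a·p₁ + b·p₂ ≈ (0.531, -0.606, 0.592); φ = arcsin(p_z) ≈ 36.32°, λ = atan2(p_y, p_x) ≈ -48.79°.

≈ 36.3°N, 48.8°W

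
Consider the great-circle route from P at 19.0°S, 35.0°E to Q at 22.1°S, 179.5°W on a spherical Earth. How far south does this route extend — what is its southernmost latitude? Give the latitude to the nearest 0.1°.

The great circle lies in the plane with unit normal n̂ = (p₁ × p₂)/|p₁ × p₂|.
Here n̂_z ≈ +0.620; the vertex latitude is φ_max = arccos|n̂_z| ≈ 51.7°.

≈ 51.7°S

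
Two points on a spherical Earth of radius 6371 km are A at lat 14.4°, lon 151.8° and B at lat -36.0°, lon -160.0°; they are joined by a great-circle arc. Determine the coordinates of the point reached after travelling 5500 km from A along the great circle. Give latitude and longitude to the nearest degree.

≈ lat -23°, lon -176°

Write both endpoints as unit vectors p₁, p₂ with components (cos φ cos λ, cos φ sin λ, sin φ).
The central angle between the endpoints is δ = arccos(p₁·p₂) ≈ 1.185 rad (67.9°). The total great-circle distance is δ·R ≈ 1.185 × 6371 ≈ 7551 km, so the target fraction is f = 5500/7551 ≈ 0.728.
Interpolate at f ≈ 0.728 with slerp weights a = sin((1−f)δ)/sin δ ≈ 0.341, b = sin(fδ)/sin δ ≈ 0.820.
p = a·p₁ + b·p₂ ≈ (-0.915, -0.071, -0.397); φ = arcsin(p_z) ≈ -23.40°, λ = atan2(p_y, p_x) ≈ -175.58°.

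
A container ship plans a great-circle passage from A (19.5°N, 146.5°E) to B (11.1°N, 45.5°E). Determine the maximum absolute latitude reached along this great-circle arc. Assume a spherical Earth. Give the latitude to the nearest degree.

≈ 24°N

The great circle lies in the plane with unit normal n̂ = (p₁ × p₂)/|p₁ × p₂|.
Here n̂_z ≈ -0.914; the vertex latitude is φ_max = arccos|n̂_z| ≈ 24.0°.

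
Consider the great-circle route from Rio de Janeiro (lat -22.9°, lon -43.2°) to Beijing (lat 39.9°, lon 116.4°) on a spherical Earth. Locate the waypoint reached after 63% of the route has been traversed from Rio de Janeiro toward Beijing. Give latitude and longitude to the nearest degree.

Convert each endpoint to a unit vector on the sphere (x = cos φ cos λ, y = cos φ sin λ, z = sin φ).
The central angle between the endpoints is δ = arccos(p₁·p₂) ≈ 2.719 rad (155.8°).
Interpolate at f = 0.63 with slerp weights a = sin((1−f)δ)/sin δ ≈ 2.059, b = sin(fδ)/sin δ ≈ 2.413.
p = a·p₁ + b·p₂ ≈ (0.560, 0.360, 0.747); φ = arcsin(p_z) ≈ 48.30°, λ = atan2(p_y, p_x) ≈ 32.74°.

≈ lat 48°, lon 33°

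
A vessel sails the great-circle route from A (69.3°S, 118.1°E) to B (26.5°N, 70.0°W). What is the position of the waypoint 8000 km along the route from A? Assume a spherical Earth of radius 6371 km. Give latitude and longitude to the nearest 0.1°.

≈ (38.3°S, 74.8°W)

Convert each endpoint to a unit vector on the sphere (x = cos φ cos λ, y = cos φ sin λ, z = sin φ).
The central angle between the endpoints is δ = arccos(p₁·p₂) ≈ 2.390 rad (136.9°). The total great-circle distance is δ·R ≈ 2.390 × 6371 ≈ 15226 km, so the target fraction is f = 8000/15226 ≈ 0.525.
Interpolate at f ≈ 0.525 with slerp weights a = sin((1−f)δ)/sin δ ≈ 1.327, b = sin(fδ)/sin δ ≈ 1.392.
p = a·p₁ + b·p₂ ≈ (0.205, -0.757, -0.620); φ = arcsin(p_z) ≈ -38.33°, λ = atan2(p_y, p_x) ≈ -74.83°.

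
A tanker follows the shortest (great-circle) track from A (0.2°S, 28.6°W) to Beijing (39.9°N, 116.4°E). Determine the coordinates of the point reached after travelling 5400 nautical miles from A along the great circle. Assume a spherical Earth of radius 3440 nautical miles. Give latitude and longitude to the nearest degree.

≈ (55°N, 61°E)

From cos δ = sin φ₁ sin φ₂ + cos φ₁ cos φ₂ cos Δλ, the central angle is δ ≈ 2.253 rad (129.1°). The total great-circle distance is δ·R ≈ 2.253 × 3440 ≈ 7751 nmi, so the target fraction is f = 5400/7751 ≈ 0.697.
Interpolate at f ≈ 0.697 with slerp weights a = sin((1−f)δ)/sin δ ≈ 0.814, b = sin(fδ)/sin δ ≈ 1.289.
p = a·p₁ + b·p₂ ≈ (0.275, 0.496, 0.824); φ = arcsin(p_z) ≈ 55.46°, λ = atan2(p_y, p_x) ≈ 61.01°.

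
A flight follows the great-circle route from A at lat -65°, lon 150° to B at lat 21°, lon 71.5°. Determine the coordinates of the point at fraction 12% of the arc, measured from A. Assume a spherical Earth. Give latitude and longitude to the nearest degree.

≈ lat -59°, lon 127°

Write both endpoints as unit vectors p₁, p₂ with components (cos φ cos λ, cos φ sin λ, sin φ).
The central angle between the endpoints is δ = arccos(p₁·p₂) ≈ 1.819 rad (104.2°).
Interpolate at f = 0.12 with slerp weights a = sin((1−f)δ)/sin δ ≈ 1.031, b = sin(fδ)/sin δ ≈ 0.223.
p = a·p₁ + b·p₂ ≈ (-0.311, 0.416, -0.855); φ = arcsin(p_z) ≈ -58.71°, λ = atan2(p_y, p_x) ≈ 126.82°.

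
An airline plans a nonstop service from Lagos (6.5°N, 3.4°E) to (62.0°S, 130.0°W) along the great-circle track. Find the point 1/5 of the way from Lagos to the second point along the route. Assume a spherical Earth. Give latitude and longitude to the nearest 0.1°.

≈ (14.8°S, 5.3°W)

From cos δ = sin φ₁ sin φ₂ + cos φ₁ cos φ₂ cos Δλ, the central angle is δ ≈ 2.005 rad (114.9°).
Interpolate at f = 1/5 with slerp weights a = sin((1−f)δ)/sin δ ≈ 1.102, b = sin(fδ)/sin δ ≈ 0.430.
p = a·p₁ + b·p₂ ≈ (0.963, -0.090, -0.255); φ = arcsin(p_z) ≈ -14.78°, λ = atan2(p_y, p_x) ≈ -5.33°.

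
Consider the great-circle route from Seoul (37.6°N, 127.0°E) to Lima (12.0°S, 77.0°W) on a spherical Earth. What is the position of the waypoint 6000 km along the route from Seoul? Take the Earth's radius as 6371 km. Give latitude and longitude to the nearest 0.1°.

≈ 53.3°N, 155.1°W

Convert each endpoint to a unit vector on the sphere (x = cos φ cos λ, y = cos φ sin λ, z = sin φ).
The central angle between the endpoints is δ = arccos(p₁·p₂) ≈ 2.559 rad (146.6°). The total great-circle distance is δ·R ≈ 2.559 × 6371 ≈ 16301 km, so the target fraction is f = 6000/16301 ≈ 0.368.
Interpolate at f ≈ 0.368 with slerp weights a = sin((1−f)δ)/sin δ ≈ 1.815, b = sin(fδ)/sin δ ≈ 1.469.
p = a·p₁ + b·p₂ ≈ (-0.542, -0.252, 0.802); φ = arcsin(p_z) ≈ 53.30°, λ = atan2(p_y, p_x) ≈ -155.09°.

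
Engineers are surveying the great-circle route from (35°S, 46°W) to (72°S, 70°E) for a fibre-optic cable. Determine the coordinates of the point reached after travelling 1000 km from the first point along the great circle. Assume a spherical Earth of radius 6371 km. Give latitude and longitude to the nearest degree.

Write both endpoints as unit vectors p₁, p₂ with components (cos φ cos λ, cos φ sin λ, sin φ).
The central angle between the endpoints is δ = arccos(p₁·p₂) ≈ 1.121 rad (64.2°). The total great-circle distance is δ·R ≈ 1.121 × 6371 ≈ 7144 km, so the target fraction is f = 1000/7144 ≈ 0.140.
Interpolate at f ≈ 0.140 with slerp weights a = sin((1−f)δ)/sin δ ≈ 0.912, b = sin(fδ)/sin δ ≈ 0.174.
p = a·p₁ + b·p₂ ≈ (0.537, -0.487, -0.688); φ = arcsin(p_z) ≈ -43.50°, λ = atan2(p_y, p_x) ≈ -42.19°.

≈ (43°S, 42°W)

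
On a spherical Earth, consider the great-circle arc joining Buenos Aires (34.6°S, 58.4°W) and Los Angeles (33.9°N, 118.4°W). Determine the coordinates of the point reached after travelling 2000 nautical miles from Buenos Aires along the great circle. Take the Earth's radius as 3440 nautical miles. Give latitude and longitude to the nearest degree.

Write both endpoints as unit vectors p₁, p₂ with components (cos φ cos λ, cos φ sin λ, sin φ).
The central angle between the endpoints is δ = arccos(p₁·p₂) ≈ 1.546 rad (88.6°). The total great-circle distance is δ·R ≈ 1.546 × 3440 ≈ 5318 nmi, so the target fraction is f = 2000/5318 ≈ 0.376.
Interpolate at f ≈ 0.376 with slerp weights a = sin((1−f)δ)/sin δ ≈ 0.822, b = sin(fδ)/sin δ ≈ 0.549.
p = a·p₁ + b·p₂ ≈ (0.138, -0.977, -0.160); φ = arcsin(p_z) ≈ -9.23°, λ = atan2(p_y, p_x) ≈ -81.98°.

≈ 9°S, 82°W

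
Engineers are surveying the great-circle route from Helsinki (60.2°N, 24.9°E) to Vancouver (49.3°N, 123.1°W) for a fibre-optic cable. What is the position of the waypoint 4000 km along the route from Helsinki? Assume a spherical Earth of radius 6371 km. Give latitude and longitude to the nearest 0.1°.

From cos δ = sin φ₁ sin φ₂ + cos φ₁ cos φ₂ cos Δλ, the central angle is δ ≈ 1.178 rad (67.5°). The total great-circle distance is δ·R ≈ 1.178 × 6371 ≈ 7503 km, so the target fraction is f = 4000/7503 ≈ 0.533.
Interpolate at f ≈ 0.533 with slerp weights a = sin((1−f)δ)/sin δ ≈ 0.566, b = sin(fδ)/sin δ ≈ 0.636.
p = a·p₁ + b·p₂ ≈ (0.029, -0.229, 0.973); φ = arcsin(p_z) ≈ 76.66°, λ = atan2(p_y, p_x) ≈ -82.89°.

≈ 76.7°N, 82.9°W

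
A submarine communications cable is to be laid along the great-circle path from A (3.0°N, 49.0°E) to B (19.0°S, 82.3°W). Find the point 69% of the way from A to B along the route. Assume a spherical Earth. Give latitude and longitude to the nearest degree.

≈ (22°S, 39°W)

Convert each endpoint to a unit vector on the sphere (x = cos φ cos λ, y = cos φ sin λ, z = sin φ).
The central angle between the endpoints is δ = arccos(p₁·p₂) ≈ 2.266 rad (129.8°).
Interpolate at f = 0.69 with slerp weights a = sin((1−f)δ)/sin δ ≈ 0.841, b = sin(fδ)/sin δ ≈ 1.302.
p = a·p₁ + b·p₂ ≈ (0.716, -0.586, -0.380); φ = arcsin(p_z) ≈ -22.32°, λ = atan2(p_y, p_x) ≈ -39.30°.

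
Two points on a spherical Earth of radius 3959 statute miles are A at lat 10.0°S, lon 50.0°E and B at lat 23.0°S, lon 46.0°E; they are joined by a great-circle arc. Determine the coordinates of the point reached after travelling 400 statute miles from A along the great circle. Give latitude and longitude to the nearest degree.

≈ lat 16°S, lon 48°E

Convert each endpoint to a unit vector on the sphere (x = cos φ cos λ, y = cos φ sin λ, z = sin φ).
The central angle between the endpoints is δ = arccos(p₁·p₂) ≈ 0.237 rad (13.6°). The total great-circle distance is δ·R ≈ 0.237 × 3959 ≈ 936 mi, so the target fraction is f = 400/936 ≈ 0.427.
Interpolate at f ≈ 0.427 with slerp weights a = sin((1−f)δ)/sin δ ≈ 0.576, b = sin(fδ)/sin δ ≈ 0.430.
p = a·p₁ + b·p₂ ≈ (0.640, 0.720, -0.268); φ = arcsin(p_z) ≈ -15.56°, λ = atan2(p_y, p_x) ≈ 48.36°.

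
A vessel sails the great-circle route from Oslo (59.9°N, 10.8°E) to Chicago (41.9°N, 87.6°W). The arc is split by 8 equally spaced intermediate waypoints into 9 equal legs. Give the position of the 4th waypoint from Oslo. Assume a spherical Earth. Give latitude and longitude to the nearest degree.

Write both endpoints as unit vectors p₁, p₂ with components (cos φ cos λ, cos φ sin λ, sin φ).
The central angle between the endpoints is δ = arccos(p₁·p₂) ≈ 1.020 rad (58.4°).
Interpolate at f = 4/9 with slerp weights a = sin((1−f)δ)/sin δ ≈ 0.630, b = sin(fδ)/sin δ ≈ 0.514.
p = a·p₁ + b·p₂ ≈ (0.326, -0.323, 0.888); φ = arcsin(p_z) ≈ 62.66°, λ = atan2(p_y, p_x) ≈ -44.70°.

≈ 63°N, 45°W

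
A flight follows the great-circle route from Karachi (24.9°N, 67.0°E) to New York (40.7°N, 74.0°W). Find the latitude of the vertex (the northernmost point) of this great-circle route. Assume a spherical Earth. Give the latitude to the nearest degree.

The great circle lies in the plane with unit normal n̂ = (p₁ × p₂)/|p₁ × p₂|.
Here n̂_z ≈ -0.448; the vertex latitude is φ_max = arccos|n̂_z| ≈ 63.4°.

≈ 63°N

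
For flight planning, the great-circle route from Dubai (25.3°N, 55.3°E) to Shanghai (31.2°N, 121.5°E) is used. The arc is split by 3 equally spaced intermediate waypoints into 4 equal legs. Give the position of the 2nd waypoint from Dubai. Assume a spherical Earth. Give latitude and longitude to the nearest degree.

The haversine formula gives a central angle δ ≈ 1.008 rad (57.8°) between the endpoints.
Interpolate at f = 2/4 with slerp weights a = sin((1−f)δ)/sin δ ≈ 0.571, b = sin(fδ)/sin δ ≈ 0.571.
p = a·p₁ + b·p₂ ≈ (0.039, 0.841, 0.540); φ = arcsin(p_z) ≈ 32.67°, λ = atan2(p_y, p_x) ≈ 87.37°.

≈ (33°N, 87°E)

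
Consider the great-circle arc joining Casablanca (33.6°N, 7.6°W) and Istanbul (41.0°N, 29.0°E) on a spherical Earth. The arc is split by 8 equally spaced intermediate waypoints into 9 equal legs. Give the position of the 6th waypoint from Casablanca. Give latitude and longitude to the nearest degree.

≈ 40°N, 16°E

The haversine formula gives a central angle δ ≈ 0.520 rad (29.8°) between the endpoints.
Interpolate at f = 6/9 with slerp weights a = sin((1−f)δ)/sin δ ≈ 0.347, b = sin(fδ)/sin δ ≈ 0.684.
p = a·p₁ + b·p₂ ≈ (0.738, 0.212, 0.641); φ = arcsin(p_z) ≈ 39.84°, λ = atan2(p_y, p_x) ≈ 16.03°.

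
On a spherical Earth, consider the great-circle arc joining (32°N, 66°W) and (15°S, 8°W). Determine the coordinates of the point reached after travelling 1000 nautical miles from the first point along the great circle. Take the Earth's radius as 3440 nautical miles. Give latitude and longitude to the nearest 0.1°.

≈ (22.5°N, 50.6°W)

Convert each endpoint to a unit vector on the sphere (x = cos φ cos λ, y = cos φ sin λ, z = sin φ).
The central angle between the endpoints is δ = arccos(p₁·p₂) ≈ 1.269 rad (72.7°). The total great-circle distance is δ·R ≈ 1.269 × 3440 ≈ 4366 nmi, so the target fraction is f = 1000/4366 ≈ 0.229.
Interpolate at f ≈ 0.229 with slerp weights a = sin((1−f)δ)/sin δ ≈ 0.869, b = sin(fδ)/sin δ ≈ 0.300.
p = a·p₁ + b·p₂ ≈ (0.587, -0.714, 0.383); φ = arcsin(p_z) ≈ 22.51°, λ = atan2(p_y, p_x) ≈ -50.57°.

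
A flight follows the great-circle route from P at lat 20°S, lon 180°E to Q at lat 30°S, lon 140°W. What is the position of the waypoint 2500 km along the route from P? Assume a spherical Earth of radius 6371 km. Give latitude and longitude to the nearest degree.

≈ lat 27°S, lon 157°W

Write both endpoints as unit vectors p₁, p₂ with components (cos φ cos λ, cos φ sin λ, sin φ).
The central angle between the endpoints is δ = arccos(p₁·p₂) ≈ 0.653 rad (37.4°). The total great-circle distance is δ·R ≈ 0.653 × 6371 ≈ 4159 km, so the target fraction is f = 2500/4159 ≈ 0.601.
Interpolate at f ≈ 0.601 with slerp weights a = sin((1−f)δ)/sin δ ≈ 0.424, b = sin(fδ)/sin δ ≈ 0.630.
p = a·p₁ + b·p₂ ≈ (-0.816, -0.350, -0.460); φ = arcsin(p_z) ≈ -27.37°, λ = atan2(p_y, p_x) ≈ -156.75°.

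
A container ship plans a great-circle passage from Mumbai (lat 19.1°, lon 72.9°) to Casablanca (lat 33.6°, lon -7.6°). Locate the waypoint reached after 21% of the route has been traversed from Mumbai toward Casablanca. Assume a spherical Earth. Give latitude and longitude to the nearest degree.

≈ lat 26°, lon 58°

Write both endpoints as unit vectors p₁, p₂ with components (cos φ cos λ, cos φ sin λ, sin φ).
The central angle between the endpoints is δ = arccos(p₁·p₂) ≈ 1.255 rad (71.9°).
Interpolate at f = 0.21 with slerp weights a = sin((1−f)δ)/sin δ ≈ 0.880, b = sin(fδ)/sin δ ≈ 0.274.
p = a·p₁ + b·p₂ ≈ (0.471, 0.765, 0.440); φ = arcsin(p_z) ≈ 26.08°, λ = atan2(p_y, p_x) ≈ 58.39°.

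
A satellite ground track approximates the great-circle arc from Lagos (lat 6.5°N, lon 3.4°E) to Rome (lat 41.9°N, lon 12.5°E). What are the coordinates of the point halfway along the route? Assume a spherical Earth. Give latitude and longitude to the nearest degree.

≈ lat 24°N, lon 7°E

The haversine formula gives a central angle δ ≈ 0.634 rad (36.3°) between the endpoints.
Interpolate at f = 1/2 with slerp weights a = sin((1−f)δ)/sin δ ≈ 0.526, b = sin(fδ)/sin δ ≈ 0.526.
p = a·p₁ + b·p₂ ≈ (0.904, 0.116, 0.411); φ = arcsin(p_z) ≈ 24.27°, λ = atan2(p_y, p_x) ≈ 7.30°.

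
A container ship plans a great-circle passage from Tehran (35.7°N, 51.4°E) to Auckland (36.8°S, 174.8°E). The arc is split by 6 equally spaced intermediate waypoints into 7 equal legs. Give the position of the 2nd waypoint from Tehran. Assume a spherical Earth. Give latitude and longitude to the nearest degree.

≈ 17°N, 89°E

From cos δ = sin φ₁ sin φ₂ + cos φ₁ cos φ₂ cos Δλ, the central angle is δ ≈ 2.357 rad (135.0°).
Interpolate at f = 2/7 with slerp weights a = sin((1−f)δ)/sin δ ≈ 1.406, b = sin(fδ)/sin δ ≈ 0.882.
p = a·p₁ + b·p₂ ≈ (0.009, 0.956, 0.292); φ = arcsin(p_z) ≈ 16.97°, λ = atan2(p_y, p_x) ≈ 89.48°.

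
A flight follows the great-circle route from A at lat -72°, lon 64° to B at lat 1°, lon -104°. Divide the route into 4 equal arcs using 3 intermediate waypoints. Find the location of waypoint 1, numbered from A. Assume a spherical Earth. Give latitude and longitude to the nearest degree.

Convert each endpoint to a unit vector on the sphere (x = cos φ cos λ, y = cos φ sin λ, z = sin φ).
The central angle between the endpoints is δ = arccos(p₁·p₂) ≈ 1.895 rad (108.6°).
Interpolate at f = 1/4 with slerp weights a = sin((1−f)δ)/sin δ ≈ 1.043, b = sin(fδ)/sin δ ≈ 0.481.
p = a·p₁ + b·p₂ ≈ (0.025, -0.177, -0.984); φ = arcsin(p_z) ≈ -79.69°, λ = atan2(p_y, p_x) ≈ -82.01°.

≈ lat -80°, lon -82°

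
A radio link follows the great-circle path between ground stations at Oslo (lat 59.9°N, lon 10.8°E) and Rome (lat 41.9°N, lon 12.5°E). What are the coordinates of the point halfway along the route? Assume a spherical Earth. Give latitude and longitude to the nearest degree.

≈ lat 51°N, lon 12°E

Write both endpoints as unit vectors p₁, p₂ with components (cos φ cos λ, cos φ sin λ, sin φ).
The central angle between the endpoints is δ = arccos(p₁·p₂) ≈ 0.315 rad (18.0°).
Interpolate at f = 1/2 with slerp weights a = sin((1−f)δ)/sin δ ≈ 0.506, b = sin(fδ)/sin δ ≈ 0.506.
p = a·p₁ + b·p₂ ≈ (0.617, 0.129, 0.776); φ = arcsin(p_z) ≈ 50.90°, λ = atan2(p_y, p_x) ≈ 11.82°.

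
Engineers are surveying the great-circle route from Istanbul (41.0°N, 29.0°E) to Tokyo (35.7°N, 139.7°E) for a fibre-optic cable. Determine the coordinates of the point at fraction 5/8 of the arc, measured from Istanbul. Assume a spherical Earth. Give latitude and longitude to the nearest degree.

Write both endpoints as unit vectors p₁, p₂ with components (cos φ cos λ, cos φ sin λ, sin φ).
The central angle between the endpoints is δ = arccos(p₁·p₂) ≈ 1.404 rad (80.4°).
Interpolate at f = 5/8 with slerp weights a = sin((1−f)δ)/sin δ ≈ 0.510, b = sin(fδ)/sin δ ≈ 0.780.
p = a·p₁ + b·p₂ ≈ (-0.147, 0.596, 0.789); φ = arcsin(p_z) ≈ 52.13°, λ = atan2(p_y, p_x) ≈ 103.83°.

≈ 52°N, 104°E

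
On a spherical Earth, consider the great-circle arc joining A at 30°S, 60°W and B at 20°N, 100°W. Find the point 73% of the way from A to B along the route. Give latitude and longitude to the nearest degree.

≈ 6°N, 89°W

Write both endpoints as unit vectors p₁, p₂ with components (cos φ cos λ, cos φ sin λ, sin φ).
The central angle between the endpoints is δ = arccos(p₁·p₂) ≈ 1.101 rad (63.1°).
Interpolate at f = 0.73 with slerp weights a = sin((1−f)δ)/sin δ ≈ 0.329, b = sin(fδ)/sin δ ≈ 0.807.
p = a·p₁ + b·p₂ ≈ (0.011, -0.994, 0.112); φ = arcsin(p_z) ≈ 6.43°, λ = atan2(p_y, p_x) ≈ -89.39°.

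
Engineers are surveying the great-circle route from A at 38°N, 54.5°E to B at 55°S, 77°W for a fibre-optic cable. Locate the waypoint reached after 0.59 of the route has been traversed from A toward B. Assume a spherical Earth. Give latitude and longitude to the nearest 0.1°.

Convert each endpoint to a unit vector on the sphere (x = cos φ cos λ, y = cos φ sin λ, z = sin φ).
The central angle between the endpoints is δ = arccos(p₁·p₂) ≈ 2.504 rad (143.5°).
Interpolate at f = 0.59 with slerp weights a = sin((1−f)δ)/sin δ ≈ 1.438, b = sin(fδ)/sin δ ≈ 1.674.
p = a·p₁ + b·p₂ ≈ (0.874, -0.013, -0.485); φ = arcsin(p_z) ≈ -29.04°, λ = atan2(p_y, p_x) ≈ -0.83°.

≈ 29.0°S, 0.8°W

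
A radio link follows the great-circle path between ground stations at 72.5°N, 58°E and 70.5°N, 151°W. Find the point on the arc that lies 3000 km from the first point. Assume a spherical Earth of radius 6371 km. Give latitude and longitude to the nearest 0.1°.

From cos δ = sin φ₁ sin φ₂ + cos φ₁ cos φ₂ cos Δλ, the central angle is δ ≈ 0.625 rad (35.8°). The total great-circle distance is δ·R ≈ 0.625 × 6371 ≈ 3979 km, so the target fraction is f = 3000/3979 ≈ 0.754.
Interpolate at f ≈ 0.754 with slerp weights a = sin((1−f)δ)/sin δ ≈ 0.262, b = sin(fδ)/sin δ ≈ 0.776.
p = a·p₁ + b·p₂ ≈ (-0.185, -0.059, 0.981); φ = arcsin(p_z) ≈ 78.82°, λ = atan2(p_y, p_x) ≈ -162.35°.

≈ 78.8°N, 162.3°W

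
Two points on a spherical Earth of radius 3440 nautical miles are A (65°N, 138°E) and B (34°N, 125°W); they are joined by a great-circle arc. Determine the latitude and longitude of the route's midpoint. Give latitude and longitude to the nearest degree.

Write both endpoints as unit vectors p₁, p₂ with components (cos φ cos λ, cos φ sin λ, sin φ).
The central angle between the endpoints is δ = arccos(p₁·p₂) ≈ 1.088 rad (62.3°).
Interpolate at f = 1/2 with slerp weights a = sin((1−f)δ)/sin δ ≈ 0.584, b = sin(fδ)/sin δ ≈ 0.584.
p = a·p₁ + b·p₂ ≈ (-0.461, -0.232, 0.856); φ = arcsin(p_z) ≈ 58.92°, λ = atan2(p_y, p_x) ≈ -153.35°.

≈ (59°N, 153°W)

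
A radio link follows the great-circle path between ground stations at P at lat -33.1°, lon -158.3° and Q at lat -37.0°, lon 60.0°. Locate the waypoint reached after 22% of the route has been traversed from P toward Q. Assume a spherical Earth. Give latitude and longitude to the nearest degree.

The haversine formula gives a central angle δ ≈ 1.768 rad (101.3°) between the endpoints.
Interpolate at f = 0.22 with slerp weights a = sin((1−f)δ)/sin δ ≈ 1.001, b = sin(fδ)/sin δ ≈ 0.387.
p = a·p₁ + b·p₂ ≈ (-0.625, -0.043, -0.780); φ = arcsin(p_z) ≈ -51.22°, λ = atan2(p_y, p_x) ≈ -176.10°.

≈ lat -51°, lon -176°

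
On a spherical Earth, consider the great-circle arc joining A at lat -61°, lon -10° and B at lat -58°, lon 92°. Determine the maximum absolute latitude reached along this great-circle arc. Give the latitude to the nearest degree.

The great circle lies in the plane with unit normal n̂ = (p₁ × p₂)/|p₁ × p₂|.
Here n̂_z ≈ +0.346; the vertex latitude is φ_max = arccos|n̂_z| ≈ 69.7°.
Check via Clairaut: cos φ_max = |cos φ₁| · sin C = cos(61.0°)·sin(134.4°) ≈ 0.346, again giving ≈ 69.7°.

≈ -70°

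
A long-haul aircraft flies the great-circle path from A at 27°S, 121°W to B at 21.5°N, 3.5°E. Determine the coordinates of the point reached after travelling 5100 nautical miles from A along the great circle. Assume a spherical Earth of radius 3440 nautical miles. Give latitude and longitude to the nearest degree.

Convert each endpoint to a unit vector on the sphere (x = cos φ cos λ, y = cos φ sin λ, z = sin φ).
The central angle between the endpoints is δ = arccos(p₁·p₂) ≈ 2.260 rad (129.5°). The total great-circle distance is δ·R ≈ 2.260 × 3440 ≈ 7774 nmi, so the target fraction is f = 5100/7774 ≈ 0.656.
Interpolate at f ≈ 0.656 with slerp weights a = sin((1−f)δ)/sin δ ≈ 0.909, b = sin(fδ)/sin δ ≈ 1.291.
p = a·p₁ + b·p₂ ≈ (0.782, -0.621, 0.060); φ = arcsin(p_z) ≈ 3.46°, λ = atan2(p_y, p_x) ≈ -38.46°.

≈ 3°N, 38°W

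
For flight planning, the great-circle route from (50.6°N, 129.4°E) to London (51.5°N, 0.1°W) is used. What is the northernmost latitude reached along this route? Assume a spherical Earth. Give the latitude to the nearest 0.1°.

≈ 71.0°N

The great circle lies in the plane with unit normal n̂ = (p₁ × p₂)/|p₁ × p₂|.
Here n̂_z ≈ -0.326; the vertex latitude is φ_max = arccos|n̂_z| ≈ 71.0°.
Check via Clairaut: cos φ_max = |cos φ₁| · sin C = cos(50.6°)·sin(30.9°) ≈ 0.326, again giving ≈ 71.0°.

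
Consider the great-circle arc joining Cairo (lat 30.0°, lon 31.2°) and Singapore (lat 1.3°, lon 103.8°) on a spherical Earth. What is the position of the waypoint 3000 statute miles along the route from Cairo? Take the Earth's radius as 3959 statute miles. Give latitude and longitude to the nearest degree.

Convert each endpoint to a unit vector on the sphere (x = cos φ cos λ, y = cos φ sin λ, z = sin φ).
The central angle between the endpoints is δ = arccos(p₁·p₂) ≈ 1.297 rad (74.3°). The total great-circle distance is δ·R ≈ 1.297 × 3959 ≈ 5135 mi, so the target fraction is f = 3000/5135 ≈ 0.584.
Interpolate at f ≈ 0.584 with slerp weights a = sin((1−f)δ)/sin δ ≈ 0.533, b = sin(fδ)/sin δ ≈ 0.714.
p = a·p₁ + b·p₂ ≈ (0.225, 0.932, 0.283); φ = arcsin(p_z) ≈ 16.43°, λ = atan2(p_y, p_x) ≈ 76.44°.

≈ lat 16°, lon 76°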